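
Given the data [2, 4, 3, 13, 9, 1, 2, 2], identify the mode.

2

Step 1: Count the frequency of each value:
  1: appears 1 time(s)
  2: appears 3 time(s)
  3: appears 1 time(s)
  4: appears 1 time(s)
  9: appears 1 time(s)
  13: appears 1 time(s)
Step 2: The value 2 appears most frequently (3 times).
Step 3: Mode = 2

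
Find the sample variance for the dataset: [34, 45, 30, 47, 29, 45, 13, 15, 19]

173.1944

Step 1: Compute the mean: (34 + 45 + 30 + 47 + 29 + 45 + 13 + 15 + 19) / 9 = 30.7778
Step 2: Compute squared deviations from the mean:
  (34 - 30.7778)^2 = 10.3827
  (45 - 30.7778)^2 = 202.2716
  (30 - 30.7778)^2 = 0.6049
  (47 - 30.7778)^2 = 263.1605
  (29 - 30.7778)^2 = 3.1605
  (45 - 30.7778)^2 = 202.2716
  (13 - 30.7778)^2 = 316.0494
  (15 - 30.7778)^2 = 248.9383
  (19 - 30.7778)^2 = 138.716
Step 3: Sum of squared deviations = 1385.5556
Step 4: Sample variance = 1385.5556 / 8 = 173.1944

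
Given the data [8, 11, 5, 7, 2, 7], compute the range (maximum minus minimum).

9

Step 1: Identify the maximum value: max = 11
Step 2: Identify the minimum value: min = 2
Step 3: Range = max - min = 11 - 2 = 9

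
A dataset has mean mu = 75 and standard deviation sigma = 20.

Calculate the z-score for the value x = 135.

3

Step 1: Recall the z-score formula: z = (x - mu) / sigma
Step 2: Substitute values: z = (135 - 75) / 20
Step 3: z = 60 / 20 = 3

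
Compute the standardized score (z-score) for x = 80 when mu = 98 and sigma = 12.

-1.5

Step 1: Recall the z-score formula: z = (x - mu) / sigma
Step 2: Substitute values: z = (80 - 98) / 12
Step 3: z = -18 / 12 = -1.5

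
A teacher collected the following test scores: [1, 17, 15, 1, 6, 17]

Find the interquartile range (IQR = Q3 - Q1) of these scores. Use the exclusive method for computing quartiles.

16

Step 1: Sort the data: [1, 1, 6, 15, 17, 17]
Step 2: n = 6
Step 3: Using the exclusive quartile method:
  Q1 = 1
  Q2 (median) = 10.5
  Q3 = 17
  IQR = Q3 - Q1 = 17 - 1 = 16
Step 4: IQR = 16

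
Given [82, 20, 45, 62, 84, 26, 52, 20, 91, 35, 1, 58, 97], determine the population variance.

866.7929

Step 1: Compute the mean: (82 + 20 + 45 + 62 + 84 + 26 + 52 + 20 + 91 + 35 + 1 + 58 + 97) / 13 = 51.7692
Step 2: Compute squared deviations from the mean:
  (82 - 51.7692)^2 = 913.8994
  (20 - 51.7692)^2 = 1009.284
  (45 - 51.7692)^2 = 45.8225
  (62 - 51.7692)^2 = 104.6686
  (84 - 51.7692)^2 = 1038.8225
  (26 - 51.7692)^2 = 664.0533
  (52 - 51.7692)^2 = 0.0533
  (20 - 51.7692)^2 = 1009.284
  (91 - 51.7692)^2 = 1539.0533
  (35 - 51.7692)^2 = 281.2071
  (1 - 51.7692)^2 = 2577.5148
  (58 - 51.7692)^2 = 38.8225
  (97 - 51.7692)^2 = 2045.8225
Step 3: Sum of squared deviations = 11268.3077
Step 4: Population variance = 11268.3077 / 13 = 866.7929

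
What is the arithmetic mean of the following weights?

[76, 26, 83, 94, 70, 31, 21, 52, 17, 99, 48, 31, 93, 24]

54.6429

Step 1: Sum all values: 76 + 26 + 83 + 94 + 70 + 31 + 21 + 52 + 17 + 99 + 48 + 31 + 93 + 24 = 765
Step 2: Count the number of values: n = 14
Step 3: Mean = sum / n = 765 / 14 = 54.6429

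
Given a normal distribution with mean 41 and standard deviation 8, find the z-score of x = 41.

0

Step 1: Recall the z-score formula: z = (x - mu) / sigma
Step 2: Substitute values: z = (41 - 41) / 8
Step 3: z = 0 / 8 = 0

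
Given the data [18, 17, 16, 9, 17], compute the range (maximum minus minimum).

9

Step 1: Identify the maximum value: max = 18
Step 2: Identify the minimum value: min = 9
Step 3: Range = max - min = 18 - 9 = 9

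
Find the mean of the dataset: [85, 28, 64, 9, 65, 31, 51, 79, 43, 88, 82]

56.8182

Step 1: Sum all values: 85 + 28 + 64 + 9 + 65 + 31 + 51 + 79 + 43 + 88 + 82 = 625
Step 2: Count the number of values: n = 11
Step 3: Mean = sum / n = 625 / 11 = 56.8182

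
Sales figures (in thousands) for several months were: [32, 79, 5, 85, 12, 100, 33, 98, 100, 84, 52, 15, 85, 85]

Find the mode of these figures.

85

Step 1: Count the frequency of each value:
  5: appears 1 time(s)
  12: appears 1 time(s)
  15: appears 1 time(s)
  32: appears 1 time(s)
  33: appears 1 time(s)
  52: appears 1 time(s)
  79: appears 1 time(s)
  84: appears 1 time(s)
  85: appears 3 time(s)
  98: appears 1 time(s)
  100: appears 2 time(s)
Step 2: The value 85 appears most frequently (3 times).
Step 3: Mode = 85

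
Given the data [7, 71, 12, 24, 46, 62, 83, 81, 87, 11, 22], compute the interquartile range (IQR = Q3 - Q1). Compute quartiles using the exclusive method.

69

Step 1: Sort the data: [7, 11, 12, 22, 24, 46, 62, 71, 81, 83, 87]
Step 2: n = 11
Step 3: Using the exclusive quartile method:
  Q1 = 12
  Q2 (median) = 46
  Q3 = 81
  IQR = Q3 - Q1 = 81 - 12 = 69
Step 4: IQR = 69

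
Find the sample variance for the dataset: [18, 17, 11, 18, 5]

32.7

Step 1: Compute the mean: (18 + 17 + 11 + 18 + 5) / 5 = 13.8
Step 2: Compute squared deviations from the mean:
  (18 - 13.8)^2 = 17.64
  (17 - 13.8)^2 = 10.24
  (11 - 13.8)^2 = 7.84
  (18 - 13.8)^2 = 17.64
  (5 - 13.8)^2 = 77.44
Step 3: Sum of squared deviations = 130.8
Step 4: Sample variance = 130.8 / 4 = 32.7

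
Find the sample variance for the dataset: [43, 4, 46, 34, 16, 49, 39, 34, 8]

281.75

Step 1: Compute the mean: (43 + 4 + 46 + 34 + 16 + 49 + 39 + 34 + 8) / 9 = 30.3333
Step 2: Compute squared deviations from the mean:
  (43 - 30.3333)^2 = 160.4444
  (4 - 30.3333)^2 = 693.4444
  (46 - 30.3333)^2 = 245.4444
  (34 - 30.3333)^2 = 13.4444
  (16 - 30.3333)^2 = 205.4444
  (49 - 30.3333)^2 = 348.4444
  (39 - 30.3333)^2 = 75.1111
  (34 - 30.3333)^2 = 13.4444
  (8 - 30.3333)^2 = 498.7778
Step 3: Sum of squared deviations = 2254
Step 4: Sample variance = 2254 / 8 = 281.75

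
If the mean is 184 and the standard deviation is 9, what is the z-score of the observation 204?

2.2222

Step 1: Recall the z-score formula: z = (x - mu) / sigma
Step 2: Substitute values: z = (204 - 184) / 9
Step 3: z = 20 / 9 = 2.2222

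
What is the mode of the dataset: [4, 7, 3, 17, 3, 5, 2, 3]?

3

Step 1: Count the frequency of each value:
  2: appears 1 time(s)
  3: appears 3 time(s)
  4: appears 1 time(s)
  5: appears 1 time(s)
  7: appears 1 time(s)
  17: appears 1 time(s)
Step 2: The value 3 appears most frequently (3 times).
Step 3: Mode = 3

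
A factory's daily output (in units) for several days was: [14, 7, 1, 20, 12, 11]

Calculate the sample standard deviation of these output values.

6.4317

Step 1: Compute the mean: 10.8333
Step 2: Sum of squared deviations from the mean: 206.8333
Step 3: Sample variance = 206.8333 / 5 = 41.3667
Step 4: Standard deviation = sqrt(41.3667) = 6.4317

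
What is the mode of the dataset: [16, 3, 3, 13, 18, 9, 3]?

3

Step 1: Count the frequency of each value:
  3: appears 3 time(s)
  9: appears 1 time(s)
  13: appears 1 time(s)
  16: appears 1 time(s)
  18: appears 1 time(s)
Step 2: The value 3 appears most frequently (3 times).
Step 3: Mode = 3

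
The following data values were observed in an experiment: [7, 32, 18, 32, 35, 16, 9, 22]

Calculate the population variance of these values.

101.4844

Step 1: Compute the mean: (7 + 32 + 18 + 32 + 35 + 16 + 9 + 22) / 8 = 21.375
Step 2: Compute squared deviations from the mean:
  (7 - 21.375)^2 = 206.6406
  (32 - 21.375)^2 = 112.8906
  (18 - 21.375)^2 = 11.3906
  (32 - 21.375)^2 = 112.8906
  (35 - 21.375)^2 = 185.6406
  (16 - 21.375)^2 = 28.8906
  (9 - 21.375)^2 = 153.1406
  (22 - 21.375)^2 = 0.3906
Step 3: Sum of squared deviations = 811.875
Step 4: Population variance = 811.875 / 8 = 101.4844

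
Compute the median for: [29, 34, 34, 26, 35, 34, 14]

34

Step 1: Sort the data in ascending order: [14, 26, 29, 34, 34, 34, 35]
Step 2: The number of values is n = 7.
Step 3: Since n is odd, the median is the middle value at position 4: 34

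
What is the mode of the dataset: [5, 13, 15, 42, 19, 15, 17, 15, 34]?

15

Step 1: Count the frequency of each value:
  5: appears 1 time(s)
  13: appears 1 time(s)
  15: appears 3 time(s)
  17: appears 1 time(s)
  19: appears 1 time(s)
  34: appears 1 time(s)
  42: appears 1 time(s)
Step 2: The value 15 appears most frequently (3 times).
Step 3: Mode = 15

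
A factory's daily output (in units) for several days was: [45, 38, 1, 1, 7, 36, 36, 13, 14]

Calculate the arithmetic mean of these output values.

21.2222

Step 1: Sum all values: 45 + 38 + 1 + 1 + 7 + 36 + 36 + 13 + 14 = 191
Step 2: Count the number of values: n = 9
Step 3: Mean = sum / n = 191 / 9 = 21.2222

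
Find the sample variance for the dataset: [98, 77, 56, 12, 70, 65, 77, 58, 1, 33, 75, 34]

840.0606

Step 1: Compute the mean: (98 + 77 + 56 + 12 + 70 + 65 + 77 + 58 + 1 + 33 + 75 + 34) / 12 = 54.6667
Step 2: Compute squared deviations from the mean:
  (98 - 54.6667)^2 = 1877.7778
  (77 - 54.6667)^2 = 498.7778
  (56 - 54.6667)^2 = 1.7778
  (12 - 54.6667)^2 = 1820.4444
  (70 - 54.6667)^2 = 235.1111
  (65 - 54.6667)^2 = 106.7778
  (77 - 54.6667)^2 = 498.7778
  (58 - 54.6667)^2 = 11.1111
  (1 - 54.6667)^2 = 2880.1111
  (33 - 54.6667)^2 = 469.4444
  (75 - 54.6667)^2 = 413.4444
  (34 - 54.6667)^2 = 427.1111
Step 3: Sum of squared deviations = 9240.6667
Step 4: Sample variance = 9240.6667 / 11 = 840.0606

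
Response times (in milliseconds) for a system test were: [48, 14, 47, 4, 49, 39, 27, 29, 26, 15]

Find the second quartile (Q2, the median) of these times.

28

Step 1: Sort the data: [4, 14, 15, 26, 27, 29, 39, 47, 48, 49]
Step 2: n = 10
Step 3: Q2 is the median. Since n is even, it is the average of the values at positions 5 and 6:
  Q2 = (27 + 29) / 2 = 28
Step 4: Q2 = 28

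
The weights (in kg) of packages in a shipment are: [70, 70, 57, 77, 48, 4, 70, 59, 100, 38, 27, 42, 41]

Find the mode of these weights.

70

Step 1: Count the frequency of each value:
  4: appears 1 time(s)
  27: appears 1 time(s)
  38: appears 1 time(s)
  41: appears 1 time(s)
  42: appears 1 time(s)
  48: appears 1 time(s)
  57: appears 1 time(s)
  59: appears 1 time(s)
  70: appears 3 time(s)
  77: appears 1 time(s)
  100: appears 1 time(s)
Step 2: The value 70 appears most frequently (3 times).
Step 3: Mode = 70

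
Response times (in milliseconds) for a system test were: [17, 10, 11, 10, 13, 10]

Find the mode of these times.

10

Step 1: Count the frequency of each value:
  10: appears 3 time(s)
  11: appears 1 time(s)
  13: appears 1 time(s)
  17: appears 1 time(s)
Step 2: The value 10 appears most frequently (3 times).
Step 3: Mode = 10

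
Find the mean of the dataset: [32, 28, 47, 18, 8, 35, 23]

27.2857

Step 1: Sum all values: 32 + 28 + 47 + 18 + 8 + 35 + 23 = 191
Step 2: Count the number of values: n = 7
Step 3: Mean = sum / n = 191 / 7 = 27.2857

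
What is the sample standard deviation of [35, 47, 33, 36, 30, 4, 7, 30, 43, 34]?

13.94

Step 1: Compute the mean: 29.9
Step 2: Sum of squared deviations from the mean: 1748.9
Step 3: Sample variance = 1748.9 / 9 = 194.3222
Step 4: Standard deviation = sqrt(194.3222) = 13.94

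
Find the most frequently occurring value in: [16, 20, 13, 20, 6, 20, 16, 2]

20

Step 1: Count the frequency of each value:
  2: appears 1 time(s)
  6: appears 1 time(s)
  13: appears 1 time(s)
  16: appears 2 time(s)
  20: appears 3 time(s)
Step 2: The value 20 appears most frequently (3 times).
Step 3: Mode = 20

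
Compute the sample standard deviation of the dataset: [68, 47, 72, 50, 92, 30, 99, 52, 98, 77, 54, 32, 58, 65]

22.1181

Step 1: Compute the mean: 63.8571
Step 2: Sum of squared deviations from the mean: 6359.7143
Step 3: Sample variance = 6359.7143 / 13 = 489.2088
Step 4: Standard deviation = sqrt(489.2088) = 22.1181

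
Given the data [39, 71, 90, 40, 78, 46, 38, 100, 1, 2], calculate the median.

43

Step 1: Sort the data in ascending order: [1, 2, 38, 39, 40, 46, 71, 78, 90, 100]
Step 2: The number of values is n = 10.
Step 3: Since n is even, the median is the average of positions 5 and 6:
  Median = (40 + 46) / 2 = 43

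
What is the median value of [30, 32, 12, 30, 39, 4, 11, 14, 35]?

30

Step 1: Sort the data in ascending order: [4, 11, 12, 14, 30, 30, 32, 35, 39]
Step 2: The number of values is n = 9.
Step 3: Since n is odd, the median is the middle value at position 5: 30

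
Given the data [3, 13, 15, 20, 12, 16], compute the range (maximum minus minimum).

17

Step 1: Identify the maximum value: max = 20
Step 2: Identify the minimum value: min = 3
Step 3: Range = max - min = 20 - 3 = 17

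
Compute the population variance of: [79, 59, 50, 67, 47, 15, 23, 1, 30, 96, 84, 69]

797.8889

Step 1: Compute the mean: (79 + 59 + 50 + 67 + 47 + 15 + 23 + 1 + 30 + 96 + 84 + 69) / 12 = 51.6667
Step 2: Compute squared deviations from the mean:
  (79 - 51.6667)^2 = 747.1111
  (59 - 51.6667)^2 = 53.7778
  (50 - 51.6667)^2 = 2.7778
  (67 - 51.6667)^2 = 235.1111
  (47 - 51.6667)^2 = 21.7778
  (15 - 51.6667)^2 = 1344.4444
  (23 - 51.6667)^2 = 821.7778
  (1 - 51.6667)^2 = 2567.1111
  (30 - 51.6667)^2 = 469.4444
  (96 - 51.6667)^2 = 1965.4444
  (84 - 51.6667)^2 = 1045.4444
  (69 - 51.6667)^2 = 300.4444
Step 3: Sum of squared deviations = 9574.6667
Step 4: Population variance = 9574.6667 / 12 = 797.8889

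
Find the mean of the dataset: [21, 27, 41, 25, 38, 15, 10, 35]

26.5

Step 1: Sum all values: 21 + 27 + 41 + 25 + 38 + 15 + 10 + 35 = 212
Step 2: Count the number of values: n = 8
Step 3: Mean = sum / n = 212 / 8 = 26.5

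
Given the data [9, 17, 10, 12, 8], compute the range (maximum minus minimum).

9

Step 1: Identify the maximum value: max = 17
Step 2: Identify the minimum value: min = 8
Step 3: Range = max - min = 17 - 8 = 9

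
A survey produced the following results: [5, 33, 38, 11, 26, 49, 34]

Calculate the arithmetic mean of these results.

28

Step 1: Sum all values: 5 + 33 + 38 + 11 + 26 + 49 + 34 = 196
Step 2: Count the number of values: n = 7
Step 3: Mean = sum / n = 196 / 7 = 28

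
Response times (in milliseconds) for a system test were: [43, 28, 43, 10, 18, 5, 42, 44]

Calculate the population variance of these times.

230.6094

Step 1: Compute the mean: (43 + 28 + 43 + 10 + 18 + 5 + 42 + 44) / 8 = 29.125
Step 2: Compute squared deviations from the mean:
  (43 - 29.125)^2 = 192.5156
  (28 - 29.125)^2 = 1.2656
  (43 - 29.125)^2 = 192.5156
  (10 - 29.125)^2 = 365.7656
  (18 - 29.125)^2 = 123.7656
  (5 - 29.125)^2 = 582.0156
  (42 - 29.125)^2 = 165.7656
  (44 - 29.125)^2 = 221.2656
Step 3: Sum of squared deviations = 1844.875
Step 4: Population variance = 1844.875 / 8 = 230.6094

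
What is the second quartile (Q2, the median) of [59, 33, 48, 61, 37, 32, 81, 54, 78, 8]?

51

Step 1: Sort the data: [8, 32, 33, 37, 48, 54, 59, 61, 78, 81]
Step 2: n = 10
Step 3: Q2 is the median. Since n is even, it is the average of the values at positions 5 and 6:
  Q2 = (48 + 54) / 2 = 51
Step 4: Q2 = 51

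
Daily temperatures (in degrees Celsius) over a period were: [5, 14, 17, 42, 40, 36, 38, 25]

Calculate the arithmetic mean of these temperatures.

27.125

Step 1: Sum all values: 5 + 14 + 17 + 42 + 40 + 36 + 38 + 25 = 217
Step 2: Count the number of values: n = 8
Step 3: Mean = sum / n = 217 / 8 = 27.125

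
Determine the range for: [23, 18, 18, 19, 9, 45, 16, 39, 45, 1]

44

Step 1: Identify the maximum value: max = 45
Step 2: Identify the minimum value: min = 1
Step 3: Range = max - min = 45 - 1 = 44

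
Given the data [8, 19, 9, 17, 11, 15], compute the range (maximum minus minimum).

11

Step 1: Identify the maximum value: max = 19
Step 2: Identify the minimum value: min = 8
Step 3: Range = max - min = 19 - 8 = 11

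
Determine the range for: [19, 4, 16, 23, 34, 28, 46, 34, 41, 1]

45

Step 1: Identify the maximum value: max = 46
Step 2: Identify the minimum value: min = 1
Step 3: Range = max - min = 46 - 1 = 45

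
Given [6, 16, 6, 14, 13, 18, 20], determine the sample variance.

30.2381

Step 1: Compute the mean: (6 + 16 + 6 + 14 + 13 + 18 + 20) / 7 = 13.2857
Step 2: Compute squared deviations from the mean:
  (6 - 13.2857)^2 = 53.0816
  (16 - 13.2857)^2 = 7.3673
  (6 - 13.2857)^2 = 53.0816
  (14 - 13.2857)^2 = 0.5102
  (13 - 13.2857)^2 = 0.0816
  (18 - 13.2857)^2 = 22.2245
  (20 - 13.2857)^2 = 45.0816
Step 3: Sum of squared deviations = 181.4286
Step 4: Sample variance = 181.4286 / 6 = 30.2381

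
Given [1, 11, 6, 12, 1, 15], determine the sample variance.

35.0667

Step 1: Compute the mean: (1 + 11 + 6 + 12 + 1 + 15) / 6 = 7.6667
Step 2: Compute squared deviations from the mean:
  (1 - 7.6667)^2 = 44.4444
  (11 - 7.6667)^2 = 11.1111
  (6 - 7.6667)^2 = 2.7778
  (12 - 7.6667)^2 = 18.7778
  (1 - 7.6667)^2 = 44.4444
  (15 - 7.6667)^2 = 53.7778
Step 3: Sum of squared deviations = 175.3333
Step 4: Sample variance = 175.3333 / 5 = 35.0667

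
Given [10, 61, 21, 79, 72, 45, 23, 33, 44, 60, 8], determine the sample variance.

602.6727

Step 1: Compute the mean: (10 + 61 + 21 + 79 + 72 + 45 + 23 + 33 + 44 + 60 + 8) / 11 = 41.4545
Step 2: Compute squared deviations from the mean:
  (10 - 41.4545)^2 = 989.3884
  (61 - 41.4545)^2 = 382.0248
  (21 - 41.4545)^2 = 418.3884
  (79 - 41.4545)^2 = 1409.6612
  (72 - 41.4545)^2 = 933.0248
  (45 - 41.4545)^2 = 12.5702
  (23 - 41.4545)^2 = 340.5702
  (33 - 41.4545)^2 = 71.4793
  (44 - 41.4545)^2 = 6.4793
  (60 - 41.4545)^2 = 343.9339
  (8 - 41.4545)^2 = 1119.2066
Step 3: Sum of squared deviations = 6026.7273
Step 4: Sample variance = 6026.7273 / 10 = 602.6727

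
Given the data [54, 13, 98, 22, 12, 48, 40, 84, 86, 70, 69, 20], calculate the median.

51

Step 1: Sort the data in ascending order: [12, 13, 20, 22, 40, 48, 54, 69, 70, 84, 86, 98]
Step 2: The number of values is n = 12.
Step 3: Since n is even, the median is the average of positions 6 and 7:
  Median = (48 + 54) / 2 = 51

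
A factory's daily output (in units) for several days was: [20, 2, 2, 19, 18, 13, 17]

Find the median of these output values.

17

Step 1: Sort the data in ascending order: [2, 2, 13, 17, 18, 19, 20]
Step 2: The number of values is n = 7.
Step 3: Since n is odd, the median is the middle value at position 4: 17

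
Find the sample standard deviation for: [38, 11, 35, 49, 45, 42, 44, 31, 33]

11.2485

Step 1: Compute the mean: 36.4444
Step 2: Sum of squared deviations from the mean: 1012.2222
Step 3: Sample variance = 1012.2222 / 8 = 126.5278
Step 4: Standard deviation = sqrt(126.5278) = 11.2485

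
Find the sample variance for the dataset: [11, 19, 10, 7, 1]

42.8

Step 1: Compute the mean: (11 + 19 + 10 + 7 + 1) / 5 = 9.6
Step 2: Compute squared deviations from the mean:
  (11 - 9.6)^2 = 1.96
  (19 - 9.6)^2 = 88.36
  (10 - 9.6)^2 = 0.16
  (7 - 9.6)^2 = 6.76
  (1 - 9.6)^2 = 73.96
Step 3: Sum of squared deviations = 171.2
Step 4: Sample variance = 171.2 / 4 = 42.8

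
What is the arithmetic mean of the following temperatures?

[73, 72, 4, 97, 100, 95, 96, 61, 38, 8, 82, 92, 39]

65.9231

Step 1: Sum all values: 73 + 72 + 4 + 97 + 100 + 95 + 96 + 61 + 38 + 8 + 82 + 92 + 39 = 857
Step 2: Count the number of values: n = 13
Step 3: Mean = sum / n = 857 / 13 = 65.9231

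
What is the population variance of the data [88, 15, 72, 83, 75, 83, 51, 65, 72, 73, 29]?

493.0579

Step 1: Compute the mean: (88 + 15 + 72 + 83 + 75 + 83 + 51 + 65 + 72 + 73 + 29) / 11 = 64.1818
Step 2: Compute squared deviations from the mean:
  (88 - 64.1818)^2 = 567.3058
  (15 - 64.1818)^2 = 2418.8512
  (72 - 64.1818)^2 = 61.124
  (83 - 64.1818)^2 = 354.124
  (75 - 64.1818)^2 = 117.0331
  (83 - 64.1818)^2 = 354.124
  (51 - 64.1818)^2 = 173.7603
  (65 - 64.1818)^2 = 0.6694
  (72 - 64.1818)^2 = 61.124
  (73 - 64.1818)^2 = 77.7603
  (29 - 64.1818)^2 = 1237.7603
Step 3: Sum of squared deviations = 5423.6364
Step 4: Population variance = 5423.6364 / 11 = 493.0579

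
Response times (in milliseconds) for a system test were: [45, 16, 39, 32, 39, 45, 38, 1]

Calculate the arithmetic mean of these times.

31.875

Step 1: Sum all values: 45 + 16 + 39 + 32 + 39 + 45 + 38 + 1 = 255
Step 2: Count the number of values: n = 8
Step 3: Mean = sum / n = 255 / 8 = 31.875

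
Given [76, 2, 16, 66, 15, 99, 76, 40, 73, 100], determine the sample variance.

1269.5667

Step 1: Compute the mean: (76 + 2 + 16 + 66 + 15 + 99 + 76 + 40 + 73 + 100) / 10 = 56.3
Step 2: Compute squared deviations from the mean:
  (76 - 56.3)^2 = 388.09
  (2 - 56.3)^2 = 2948.49
  (16 - 56.3)^2 = 1624.09
  (66 - 56.3)^2 = 94.09
  (15 - 56.3)^2 = 1705.69
  (99 - 56.3)^2 = 1823.29
  (76 - 56.3)^2 = 388.09
  (40 - 56.3)^2 = 265.69
  (73 - 56.3)^2 = 278.89
  (100 - 56.3)^2 = 1909.69
Step 3: Sum of squared deviations = 11426.1
Step 4: Sample variance = 11426.1 / 9 = 1269.5667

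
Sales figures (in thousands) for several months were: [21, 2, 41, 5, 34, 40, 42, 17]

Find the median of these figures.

27.5

Step 1: Sort the data in ascending order: [2, 5, 17, 21, 34, 40, 41, 42]
Step 2: The number of values is n = 8.
Step 3: Since n is even, the median is the average of positions 4 and 5:
  Median = (21 + 34) / 2 = 27.5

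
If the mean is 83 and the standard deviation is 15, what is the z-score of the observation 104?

1.4

Step 1: Recall the z-score formula: z = (x - mu) / sigma
Step 2: Substitute values: z = (104 - 83) / 15
Step 3: z = 21 / 15 = 1.4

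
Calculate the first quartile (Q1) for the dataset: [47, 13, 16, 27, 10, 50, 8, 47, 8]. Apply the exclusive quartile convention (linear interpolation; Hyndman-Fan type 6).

9

Step 1: Sort the data: [8, 8, 10, 13, 16, 27, 47, 47, 50]
Step 2: n = 9
Step 3: Using the exclusive quartile method:
  Q1 = 9
  Q2 (median) = 16
  Q3 = 47
  IQR = Q3 - Q1 = 47 - 9 = 38
Step 4: Q1 = 9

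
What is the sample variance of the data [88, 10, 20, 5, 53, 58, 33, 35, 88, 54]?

855.8222

Step 1: Compute the mean: (88 + 10 + 20 + 5 + 53 + 58 + 33 + 35 + 88 + 54) / 10 = 44.4
Step 2: Compute squared deviations from the mean:
  (88 - 44.4)^2 = 1900.96
  (10 - 44.4)^2 = 1183.36
  (20 - 44.4)^2 = 595.36
  (5 - 44.4)^2 = 1552.36
  (53 - 44.4)^2 = 73.96
  (58 - 44.4)^2 = 184.96
  (33 - 44.4)^2 = 129.96
  (35 - 44.4)^2 = 88.36
  (88 - 44.4)^2 = 1900.96
  (54 - 44.4)^2 = 92.16
Step 3: Sum of squared deviations = 7702.4
Step 4: Sample variance = 7702.4 / 9 = 855.8222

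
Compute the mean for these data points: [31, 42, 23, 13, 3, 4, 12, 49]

22.125

Step 1: Sum all values: 31 + 42 + 23 + 13 + 3 + 4 + 12 + 49 = 177
Step 2: Count the number of values: n = 8
Step 3: Mean = sum / n = 177 / 8 = 22.125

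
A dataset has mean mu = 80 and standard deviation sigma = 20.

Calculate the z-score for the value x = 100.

1

Step 1: Recall the z-score formula: z = (x - mu) / sigma
Step 2: Substitute values: z = (100 - 80) / 20
Step 3: z = 20 / 20 = 1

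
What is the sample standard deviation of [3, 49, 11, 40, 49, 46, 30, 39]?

17.5576

Step 1: Compute the mean: 33.375
Step 2: Sum of squared deviations from the mean: 2157.875
Step 3: Sample variance = 2157.875 / 7 = 308.2679
Step 4: Standard deviation = sqrt(308.2679) = 17.5576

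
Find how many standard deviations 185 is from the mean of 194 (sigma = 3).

-3

Step 1: Recall the z-score formula: z = (x - mu) / sigma
Step 2: Substitute values: z = (185 - 194) / 3
Step 3: z = -9 / 3 = -3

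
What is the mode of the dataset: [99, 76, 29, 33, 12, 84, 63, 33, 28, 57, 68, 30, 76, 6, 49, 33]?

33

Step 1: Count the frequency of each value:
  6: appears 1 time(s)
  12: appears 1 time(s)
  28: appears 1 time(s)
  29: appears 1 time(s)
  30: appears 1 time(s)
  33: appears 3 time(s)
  49: appears 1 time(s)
  57: appears 1 time(s)
  63: appears 1 time(s)
  68: appears 1 time(s)
  76: appears 2 time(s)
  84: appears 1 time(s)
  99: appears 1 time(s)
Step 2: The value 33 appears most frequently (3 times).
Step 3: Mode = 33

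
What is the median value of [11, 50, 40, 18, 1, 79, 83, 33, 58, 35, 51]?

40

Step 1: Sort the data in ascending order: [1, 11, 18, 33, 35, 40, 50, 51, 58, 79, 83]
Step 2: The number of values is n = 11.
Step 3: Since n is odd, the median is the middle value at position 6: 40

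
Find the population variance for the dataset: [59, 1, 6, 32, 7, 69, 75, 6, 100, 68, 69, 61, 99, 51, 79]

1066.2489

Step 1: Compute the mean: (59 + 1 + 6 + 32 + 7 + 69 + 75 + 6 + 100 + 68 + 69 + 61 + 99 + 51 + 79) / 15 = 52.1333
Step 2: Compute squared deviations from the mean:
  (59 - 52.1333)^2 = 47.1511
  (1 - 52.1333)^2 = 2614.6178
  (6 - 52.1333)^2 = 2128.2844
  (32 - 52.1333)^2 = 405.3511
  (7 - 52.1333)^2 = 2037.0178
  (69 - 52.1333)^2 = 284.4844
  (75 - 52.1333)^2 = 522.8844
  (6 - 52.1333)^2 = 2128.2844
  (100 - 52.1333)^2 = 2291.2178
  (68 - 52.1333)^2 = 251.7511
  (69 - 52.1333)^2 = 284.4844
  (61 - 52.1333)^2 = 78.6178
  (99 - 52.1333)^2 = 2196.4844
  (51 - 52.1333)^2 = 1.2844
  (79 - 52.1333)^2 = 721.8178
Step 3: Sum of squared deviations = 15993.7333
Step 4: Population variance = 15993.7333 / 15 = 1066.2489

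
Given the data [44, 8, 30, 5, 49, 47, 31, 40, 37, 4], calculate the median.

34

Step 1: Sort the data in ascending order: [4, 5, 8, 30, 31, 37, 40, 44, 47, 49]
Step 2: The number of values is n = 10.
Step 3: Since n is even, the median is the average of positions 5 and 6:
  Median = (31 + 37) / 2 = 34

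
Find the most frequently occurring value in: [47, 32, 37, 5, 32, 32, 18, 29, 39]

32

Step 1: Count the frequency of each value:
  5: appears 1 time(s)
  18: appears 1 time(s)
  29: appears 1 time(s)
  32: appears 3 time(s)
  37: appears 1 time(s)
  39: appears 1 time(s)
  47: appears 1 time(s)
Step 2: The value 32 appears most frequently (3 times).
Step 3: Mode = 32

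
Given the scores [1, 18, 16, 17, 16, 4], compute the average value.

12

Step 1: Sum all values: 1 + 18 + 16 + 17 + 16 + 4 = 72
Step 2: Count the number of values: n = 6
Step 3: Mean = sum / n = 72 / 6 = 12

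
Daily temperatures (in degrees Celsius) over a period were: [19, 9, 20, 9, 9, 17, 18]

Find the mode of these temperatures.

9

Step 1: Count the frequency of each value:
  9: appears 3 time(s)
  17: appears 1 time(s)
  18: appears 1 time(s)
  19: appears 1 time(s)
  20: appears 1 time(s)
Step 2: The value 9 appears most frequently (3 times).
Step 3: Mode = 9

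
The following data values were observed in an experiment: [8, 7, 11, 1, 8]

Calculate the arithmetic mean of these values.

7

Step 1: Sum all values: 8 + 7 + 11 + 1 + 8 = 35
Step 2: Count the number of values: n = 5
Step 3: Mean = sum / n = 35 / 5 = 7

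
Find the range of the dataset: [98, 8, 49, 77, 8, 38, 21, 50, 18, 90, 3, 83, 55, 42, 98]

95

Step 1: Identify the maximum value: max = 98
Step 2: Identify the minimum value: min = 3
Step 3: Range = max - min = 98 - 3 = 95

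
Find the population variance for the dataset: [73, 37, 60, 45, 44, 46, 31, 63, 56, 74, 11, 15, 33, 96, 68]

499.4489

Step 1: Compute the mean: (73 + 37 + 60 + 45 + 44 + 46 + 31 + 63 + 56 + 74 + 11 + 15 + 33 + 96 + 68) / 15 = 50.1333
Step 2: Compute squared deviations from the mean:
  (73 - 50.1333)^2 = 522.8844
  (37 - 50.1333)^2 = 172.4844
  (60 - 50.1333)^2 = 97.3511
  (45 - 50.1333)^2 = 26.3511
  (44 - 50.1333)^2 = 37.6178
  (46 - 50.1333)^2 = 17.0844
  (31 - 50.1333)^2 = 366.0844
  (63 - 50.1333)^2 = 165.5511
  (56 - 50.1333)^2 = 34.4178
  (74 - 50.1333)^2 = 569.6178
  (11 - 50.1333)^2 = 1531.4178
  (15 - 50.1333)^2 = 1234.3511
  (33 - 50.1333)^2 = 293.5511
  (96 - 50.1333)^2 = 2103.7511
  (68 - 50.1333)^2 = 319.2178
Step 3: Sum of squared deviations = 7491.7333
Step 4: Population variance = 7491.7333 / 15 = 499.4489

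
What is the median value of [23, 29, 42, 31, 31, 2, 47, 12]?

30

Step 1: Sort the data in ascending order: [2, 12, 23, 29, 31, 31, 42, 47]
Step 2: The number of values is n = 8.
Step 3: Since n is even, the median is the average of positions 4 and 5:
  Median = (29 + 31) / 2 = 30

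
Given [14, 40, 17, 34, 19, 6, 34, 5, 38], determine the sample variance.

187.75

Step 1: Compute the mean: (14 + 40 + 17 + 34 + 19 + 6 + 34 + 5 + 38) / 9 = 23
Step 2: Compute squared deviations from the mean:
  (14 - 23)^2 = 81
  (40 - 23)^2 = 289
  (17 - 23)^2 = 36
  (34 - 23)^2 = 121
  (19 - 23)^2 = 16
  (6 - 23)^2 = 289
  (34 - 23)^2 = 121
  (5 - 23)^2 = 324
  (38 - 23)^2 = 225
Step 3: Sum of squared deviations = 1502
Step 4: Sample variance = 1502 / 8 = 187.75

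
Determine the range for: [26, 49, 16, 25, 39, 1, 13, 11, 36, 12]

48

Step 1: Identify the maximum value: max = 49
Step 2: Identify the minimum value: min = 1
Step 3: Range = max - min = 49 - 1 = 48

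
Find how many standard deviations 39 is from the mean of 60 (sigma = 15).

-1.4

Step 1: Recall the z-score formula: z = (x - mu) / sigma
Step 2: Substitute values: z = (39 - 60) / 15
Step 3: z = -21 / 15 = -1.4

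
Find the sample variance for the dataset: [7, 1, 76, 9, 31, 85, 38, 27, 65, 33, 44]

778.3636

Step 1: Compute the mean: (7 + 1 + 76 + 9 + 31 + 85 + 38 + 27 + 65 + 33 + 44) / 11 = 37.8182
Step 2: Compute squared deviations from the mean:
  (7 - 37.8182)^2 = 949.7603
  (1 - 37.8182)^2 = 1355.5785
  (76 - 37.8182)^2 = 1457.8512
  (9 - 37.8182)^2 = 830.4876
  (31 - 37.8182)^2 = 46.4876
  (85 - 37.8182)^2 = 2226.124
  (38 - 37.8182)^2 = 0.0331
  (27 - 37.8182)^2 = 117.0331
  (65 - 37.8182)^2 = 738.8512
  (33 - 37.8182)^2 = 23.2149
  (44 - 37.8182)^2 = 38.2149
Step 3: Sum of squared deviations = 7783.6364
Step 4: Sample variance = 7783.6364 / 10 = 778.3636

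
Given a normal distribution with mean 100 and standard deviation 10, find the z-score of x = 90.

-1

Step 1: Recall the z-score formula: z = (x - mu) / sigma
Step 2: Substitute values: z = (90 - 100) / 10
Step 3: z = -10 / 10 = -1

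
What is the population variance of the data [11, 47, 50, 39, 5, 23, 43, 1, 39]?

320

Step 1: Compute the mean: (11 + 47 + 50 + 39 + 5 + 23 + 43 + 1 + 39) / 9 = 28.6667
Step 2: Compute squared deviations from the mean:
  (11 - 28.6667)^2 = 312.1111
  (47 - 28.6667)^2 = 336.1111
  (50 - 28.6667)^2 = 455.1111
  (39 - 28.6667)^2 = 106.7778
  (5 - 28.6667)^2 = 560.1111
  (23 - 28.6667)^2 = 32.1111
  (43 - 28.6667)^2 = 205.4444
  (1 - 28.6667)^2 = 765.4444
  (39 - 28.6667)^2 = 106.7778
Step 3: Sum of squared deviations = 2880
Step 4: Population variance = 2880 / 9 = 320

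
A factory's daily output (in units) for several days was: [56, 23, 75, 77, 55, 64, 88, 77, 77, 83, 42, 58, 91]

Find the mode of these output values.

77

Step 1: Count the frequency of each value:
  23: appears 1 time(s)
  42: appears 1 time(s)
  55: appears 1 time(s)
  56: appears 1 time(s)
  58: appears 1 time(s)
  64: appears 1 time(s)
  75: appears 1 time(s)
  77: appears 3 time(s)
  83: appears 1 time(s)
  88: appears 1 time(s)
  91: appears 1 time(s)
Step 2: The value 77 appears most frequently (3 times).
Step 3: Mode = 77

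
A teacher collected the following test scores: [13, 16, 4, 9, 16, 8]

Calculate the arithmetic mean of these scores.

11

Step 1: Sum all values: 13 + 16 + 4 + 9 + 16 + 8 = 66
Step 2: Count the number of values: n = 6
Step 3: Mean = sum / n = 66 / 6 = 11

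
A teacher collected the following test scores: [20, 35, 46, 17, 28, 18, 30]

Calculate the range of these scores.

29

Step 1: Identify the maximum value: max = 46
Step 2: Identify the minimum value: min = 17
Step 3: Range = max - min = 46 - 17 = 29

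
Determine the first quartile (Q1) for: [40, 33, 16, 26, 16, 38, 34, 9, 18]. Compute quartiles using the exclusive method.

16

Step 1: Sort the data: [9, 16, 16, 18, 26, 33, 34, 38, 40]
Step 2: n = 9
Step 3: Using the exclusive quartile method:
  Q1 = 16
  Q2 (median) = 26
  Q3 = 36
  IQR = Q3 - Q1 = 36 - 16 = 20
Step 4: Q1 = 16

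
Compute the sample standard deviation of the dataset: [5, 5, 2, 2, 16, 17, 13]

6.5538

Step 1: Compute the mean: 8.5714
Step 2: Sum of squared deviations from the mean: 257.7143
Step 3: Sample variance = 257.7143 / 6 = 42.9524
Step 4: Standard deviation = sqrt(42.9524) = 6.5538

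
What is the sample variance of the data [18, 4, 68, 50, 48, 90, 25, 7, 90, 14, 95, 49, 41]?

1028.7436

Step 1: Compute the mean: (18 + 4 + 68 + 50 + 48 + 90 + 25 + 7 + 90 + 14 + 95 + 49 + 41) / 13 = 46.0769
Step 2: Compute squared deviations from the mean:
  (18 - 46.0769)^2 = 788.3136
  (4 - 46.0769)^2 = 1770.4675
  (68 - 46.0769)^2 = 480.6213
  (50 - 46.0769)^2 = 15.3905
  (48 - 46.0769)^2 = 3.6982
  (90 - 46.0769)^2 = 1929.2367
  (25 - 46.0769)^2 = 444.2367
  (7 - 46.0769)^2 = 1527.0059
  (90 - 46.0769)^2 = 1929.2367
  (14 - 46.0769)^2 = 1028.929
  (95 - 46.0769)^2 = 2393.4675
  (49 - 46.0769)^2 = 8.5444
  (41 - 46.0769)^2 = 25.7751
Step 3: Sum of squared deviations = 12344.9231
Step 4: Sample variance = 12344.9231 / 12 = 1028.7436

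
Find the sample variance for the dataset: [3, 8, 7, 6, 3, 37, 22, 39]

226.8393

Step 1: Compute the mean: (3 + 8 + 7 + 6 + 3 + 37 + 22 + 39) / 8 = 15.625
Step 2: Compute squared deviations from the mean:
  (3 - 15.625)^2 = 159.3906
  (8 - 15.625)^2 = 58.1406
  (7 - 15.625)^2 = 74.3906
  (6 - 15.625)^2 = 92.6406
  (3 - 15.625)^2 = 159.3906
  (37 - 15.625)^2 = 456.8906
  (22 - 15.625)^2 = 40.6406
  (39 - 15.625)^2 = 546.3906
Step 3: Sum of squared deviations = 1587.875
Step 4: Sample variance = 1587.875 / 7 = 226.8393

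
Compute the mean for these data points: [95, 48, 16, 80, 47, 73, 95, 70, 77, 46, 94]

67.3636

Step 1: Sum all values: 95 + 48 + 16 + 80 + 47 + 73 + 95 + 70 + 77 + 46 + 94 = 741
Step 2: Count the number of values: n = 11
Step 3: Mean = sum / n = 741 / 11 = 67.3636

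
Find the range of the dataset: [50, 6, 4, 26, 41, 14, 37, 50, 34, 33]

46

Step 1: Identify the maximum value: max = 50
Step 2: Identify the minimum value: min = 4
Step 3: Range = max - min = 50 - 4 = 46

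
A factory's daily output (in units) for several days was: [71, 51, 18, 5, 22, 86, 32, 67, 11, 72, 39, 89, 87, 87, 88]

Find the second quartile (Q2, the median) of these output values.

67

Step 1: Sort the data: [5, 11, 18, 22, 32, 39, 51, 67, 71, 72, 86, 87, 87, 88, 89]
Step 2: n = 15
Step 3: Q2 is the median. Since n is odd, it is the middle value at position 8: 67
Step 4: Q2 = 67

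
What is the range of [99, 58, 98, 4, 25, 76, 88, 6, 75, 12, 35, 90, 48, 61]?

95

Step 1: Identify the maximum value: max = 99
Step 2: Identify the minimum value: min = 4
Step 3: Range = max - min = 99 - 4 = 95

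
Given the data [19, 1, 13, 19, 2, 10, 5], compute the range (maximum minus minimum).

18

Step 1: Identify the maximum value: max = 19
Step 2: Identify the minimum value: min = 1
Step 3: Range = max - min = 19 - 1 = 18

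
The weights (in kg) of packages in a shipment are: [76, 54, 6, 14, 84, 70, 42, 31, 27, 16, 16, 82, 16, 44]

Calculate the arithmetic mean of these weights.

41.2857

Step 1: Sum all values: 76 + 54 + 6 + 14 + 84 + 70 + 42 + 31 + 27 + 16 + 16 + 82 + 16 + 44 = 578
Step 2: Count the number of values: n = 14
Step 3: Mean = sum / n = 578 / 14 = 41.2857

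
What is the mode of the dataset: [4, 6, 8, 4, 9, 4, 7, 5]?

4

Step 1: Count the frequency of each value:
  4: appears 3 time(s)
  5: appears 1 time(s)
  6: appears 1 time(s)
  7: appears 1 time(s)
  8: appears 1 time(s)
  9: appears 1 time(s)
Step 2: The value 4 appears most frequently (3 times).
Step 3: Mode = 4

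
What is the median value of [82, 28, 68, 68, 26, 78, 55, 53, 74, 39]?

61.5

Step 1: Sort the data in ascending order: [26, 28, 39, 53, 55, 68, 68, 74, 78, 82]
Step 2: The number of values is n = 10.
Step 3: Since n is even, the median is the average of positions 5 and 6:
  Median = (55 + 68) / 2 = 61.5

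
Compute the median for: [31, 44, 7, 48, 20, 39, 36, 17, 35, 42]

35.5

Step 1: Sort the data in ascending order: [7, 17, 20, 31, 35, 36, 39, 42, 44, 48]
Step 2: The number of values is n = 10.
Step 3: Since n is even, the median is the average of positions 5 and 6:
  Median = (35 + 36) / 2 = 35.5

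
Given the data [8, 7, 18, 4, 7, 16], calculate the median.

7.5

Step 1: Sort the data in ascending order: [4, 7, 7, 8, 16, 18]
Step 2: The number of values is n = 6.
Step 3: Since n is even, the median is the average of positions 3 and 4:
  Median = (7 + 8) / 2 = 7.5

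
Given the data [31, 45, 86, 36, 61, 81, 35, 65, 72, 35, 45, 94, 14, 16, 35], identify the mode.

35

Step 1: Count the frequency of each value:
  14: appears 1 time(s)
  16: appears 1 time(s)
  31: appears 1 time(s)
  35: appears 3 time(s)
  36: appears 1 time(s)
  45: appears 2 time(s)
  61: appears 1 time(s)
  65: appears 1 time(s)
  72: appears 1 time(s)
  81: appears 1 time(s)
  86: appears 1 time(s)
  94: appears 1 time(s)
Step 2: The value 35 appears most frequently (3 times).
Step 3: Mode = 35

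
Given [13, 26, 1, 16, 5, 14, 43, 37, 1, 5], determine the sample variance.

219.4333

Step 1: Compute the mean: (13 + 26 + 1 + 16 + 5 + 14 + 43 + 37 + 1 + 5) / 10 = 16.1
Step 2: Compute squared deviations from the mean:
  (13 - 16.1)^2 = 9.61
  (26 - 16.1)^2 = 98.01
  (1 - 16.1)^2 = 228.01
  (16 - 16.1)^2 = 0.01
  (5 - 16.1)^2 = 123.21
  (14 - 16.1)^2 = 4.41
  (43 - 16.1)^2 = 723.61
  (37 - 16.1)^2 = 436.81
  (1 - 16.1)^2 = 228.01
  (5 - 16.1)^2 = 123.21
Step 3: Sum of squared deviations = 1974.9
Step 4: Sample variance = 1974.9 / 9 = 219.4333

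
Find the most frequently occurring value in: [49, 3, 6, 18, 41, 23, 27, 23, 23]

23

Step 1: Count the frequency of each value:
  3: appears 1 time(s)
  6: appears 1 time(s)
  18: appears 1 time(s)
  23: appears 3 time(s)
  27: appears 1 time(s)
  41: appears 1 time(s)
  49: appears 1 time(s)
Step 2: The value 23 appears most frequently (3 times).
Step 3: Mode = 23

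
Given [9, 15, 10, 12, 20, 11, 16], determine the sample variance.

15.2381

Step 1: Compute the mean: (9 + 15 + 10 + 12 + 20 + 11 + 16) / 7 = 13.2857
Step 2: Compute squared deviations from the mean:
  (9 - 13.2857)^2 = 18.3673
  (15 - 13.2857)^2 = 2.9388
  (10 - 13.2857)^2 = 10.7959
  (12 - 13.2857)^2 = 1.6531
  (20 - 13.2857)^2 = 45.0816
  (11 - 13.2857)^2 = 5.2245
  (16 - 13.2857)^2 = 7.3673
Step 3: Sum of squared deviations = 91.4286
Step 4: Sample variance = 91.4286 / 6 = 15.2381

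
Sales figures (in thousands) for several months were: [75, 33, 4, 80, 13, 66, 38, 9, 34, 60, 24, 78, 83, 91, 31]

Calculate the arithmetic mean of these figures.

47.9333

Step 1: Sum all values: 75 + 33 + 4 + 80 + 13 + 66 + 38 + 9 + 34 + 60 + 24 + 78 + 83 + 91 + 31 = 719
Step 2: Count the number of values: n = 15
Step 3: Mean = sum / n = 719 / 15 = 47.9333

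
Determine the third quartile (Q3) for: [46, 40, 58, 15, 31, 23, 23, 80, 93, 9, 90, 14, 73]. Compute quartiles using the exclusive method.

76.5

Step 1: Sort the data: [9, 14, 15, 23, 23, 31, 40, 46, 58, 73, 80, 90, 93]
Step 2: n = 13
Step 3: Using the exclusive quartile method:
  Q1 = 19
  Q2 (median) = 40
  Q3 = 76.5
  IQR = Q3 - Q1 = 76.5 - 19 = 57.5
Step 4: Q3 = 76.5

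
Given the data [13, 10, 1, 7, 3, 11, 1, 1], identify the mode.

1

Step 1: Count the frequency of each value:
  1: appears 3 time(s)
  3: appears 1 time(s)
  7: appears 1 time(s)
  10: appears 1 time(s)
  11: appears 1 time(s)
  13: appears 1 time(s)
Step 2: The value 1 appears most frequently (3 times).
Step 3: Mode = 1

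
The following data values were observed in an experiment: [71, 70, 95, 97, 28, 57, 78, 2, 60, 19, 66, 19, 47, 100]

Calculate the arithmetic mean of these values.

57.7857

Step 1: Sum all values: 71 + 70 + 95 + 97 + 28 + 57 + 78 + 2 + 60 + 19 + 66 + 19 + 47 + 100 = 809
Step 2: Count the number of values: n = 14
Step 3: Mean = sum / n = 809 / 14 = 57.7857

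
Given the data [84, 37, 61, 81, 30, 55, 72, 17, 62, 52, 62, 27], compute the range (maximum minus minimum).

67

Step 1: Identify the maximum value: max = 84
Step 2: Identify the minimum value: min = 17
Step 3: Range = max - min = 84 - 17 = 67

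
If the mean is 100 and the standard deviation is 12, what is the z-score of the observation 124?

2

Step 1: Recall the z-score formula: z = (x - mu) / sigma
Step 2: Substitute values: z = (124 - 100) / 12
Step 3: z = 24 / 12 = 2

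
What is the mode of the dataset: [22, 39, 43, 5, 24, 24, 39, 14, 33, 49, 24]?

24

Step 1: Count the frequency of each value:
  5: appears 1 time(s)
  14: appears 1 time(s)
  22: appears 1 time(s)
  24: appears 3 time(s)
  33: appears 1 time(s)
  39: appears 2 time(s)
  43: appears 1 time(s)
  49: appears 1 time(s)
Step 2: The value 24 appears most frequently (3 times).
Step 3: Mode = 24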